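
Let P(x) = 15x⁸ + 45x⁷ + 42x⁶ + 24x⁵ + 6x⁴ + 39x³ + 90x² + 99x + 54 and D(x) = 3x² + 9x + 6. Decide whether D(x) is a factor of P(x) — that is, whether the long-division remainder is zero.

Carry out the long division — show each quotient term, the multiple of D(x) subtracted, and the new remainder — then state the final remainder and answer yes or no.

Step 1: lead(15x⁸ + 45x⁷ + 42x⁶ + 24x⁵ + 6x⁴ + 39x³ + 90x² + 99x + 54) ÷ lead(D) = 15x⁸ ÷ 3x² = 5x⁶. Subtract (5x⁶)·D = 15x⁸ + 45x⁷ + 30x⁶. Remainder: 12x⁶ + 24x⁵ + 6x⁴ + 39x³ + 90x² + 99x + 54.
Step 2: lead(12x⁶ + 24x⁵ + 6x⁴ + 39x³ + 90x² + 99x + 54) ÷ lead(D) = 12x⁶ ÷ 3x² = 4x⁴. Subtract (4x⁴)·D = 12x⁶ + 36x⁵ + 24x⁴. Remainder: −12x⁵ − 18x⁴ + 39x³ + 90x² + 99x + 54.
Step 3: lead(−12x⁵ − 18x⁴ + 39x³ + 90x² + 99x + 54) ÷ lead(D) = −12x⁵ ÷ 3x² = −4x³. Subtract (−4x³)·D = −12x⁵ − 36x⁴ − 24x³. Remainder: 18x⁴ + 63x³ + 90x² + 99x + 54.
Step 4: lead(18x⁴ + 63x³ + 90x² + 99x + 54) ÷ lead(D) = 18x⁴ ÷ 3x² = 6x². Subtract (6x²)·D = 18x⁴ + 54x³ + 36x². Remainder: 9x³ + 54x² + 99x + 54.
Step 5: lead(9x³ + 54x² + 99x + 54) ÷ lead(D) = 9x³ ÷ 3x² = 3x. Subtract (3x)·D = 9x³ + 27x² + 18x. Remainder: 27x² + 81x + 54.
Step 6: lead(27x² + 81x + 54) ÷ lead(D) = 27x² ÷ 3x² = 9. Subtract (9)·D = 27x² + 81x + 54. Remainder: 0.

R(x) = 0, so D(x) is a factor of P(x). yes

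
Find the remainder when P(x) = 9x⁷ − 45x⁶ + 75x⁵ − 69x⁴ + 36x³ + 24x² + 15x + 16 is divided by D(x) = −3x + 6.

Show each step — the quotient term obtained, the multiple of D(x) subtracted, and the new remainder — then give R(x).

Step 1: lead(9x⁷ − 45x⁶ + 75x⁵ − 69x⁴ + 36x³ + 24x² + 15x + 16) ÷ lead(D) = 9x⁷ ÷ −3x = −3x⁶. Subtract (−3x⁶)·D = 9x⁷ − 18x⁶. Remainder: −27x⁶ + 75x⁵ − 69x⁴ + 36x³ + 24x² + 15x + 16.
Step 2: lead(−27x⁶ + 75x⁵ − 69x⁴ + 36x³ + 24x² + 15x + 16) ÷ lead(D) = −27x⁶ ÷ −3x = 9x⁵. Subtract (9x⁵)·D = −27x⁶ + 54x⁵. Remainder: 21x⁵ − 69x⁴ + 36x³ + 24x² + 15x + 16.
Step 3: lead(21x⁵ − 69x⁴ + 36x³ + 24x² + 15x + 16) ÷ lead(D) = 21x⁵ ÷ −3x = −7x⁴. Subtract (−7x⁴)·D = 21x⁵ − 42x⁴. Remainder: −27x⁴ + 36x³ + 24x² + 15x + 16.
Step 4: lead(−27x⁴ + 36x³ + 24x² + 15x + 16) ÷ lead(D) = −27x⁴ ÷ −3x = 9x³. Subtract (9x³)·D = −27x⁴ + 54x³. Remainder: −18x³ + 24x² + 15x + 16.
Step 5: lead(−18x³ + 24x² + 15x + 16) ÷ lead(D) = −18x³ ÷ −3x = 6x². Subtract (6x²)·D = −18x³ + 36x². Remainder: −12x² + 15x + 16.
Step 6: lead(−12x² + 15x + 16) ÷ lead(D) = −12x² ÷ −3x = 4x. Subtract (4x)·D = −12x² + 24x. Remainder: −9x + 16.
Step 7: lead(−9x + 16) ÷ lead(D) = −9x ÷ −3x = 3. Subtract (3)·D = −9x + 18. Remainder: −2.

R(x) = −2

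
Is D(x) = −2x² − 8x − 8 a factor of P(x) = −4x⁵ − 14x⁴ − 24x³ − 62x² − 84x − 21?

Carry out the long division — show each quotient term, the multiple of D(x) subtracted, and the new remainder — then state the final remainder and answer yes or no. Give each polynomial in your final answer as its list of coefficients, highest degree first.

Step 1: lead(−4x⁵ − 14x⁴ − 24x³ − 62x² − 84x − 21) ÷ lead(D) = −4x⁵ ÷ −2x² = 2x³. Subtract (2x³)·D = −4x⁵ − 16x⁴ − 16x³. Remainder: 2x⁴ − 8x³ − 62x² − 84x − 21.
Step 2: lead(2x⁴ − 8x³ − 62x² − 84x − 21) ÷ lead(D) = 2x⁴ ÷ −2x² = −x². Subtract (−x²)·D = 2x⁴ + 8x³ + 8x². Remainder: −16x³ − 70x² − 84x − 21.
Step 3: lead(−16x³ − 70x² − 84x − 21) ÷ lead(D) = −16x³ ÷ −2x² = 8x. Subtract (8x)·D = −16x³ − 64x² − 64x. Remainder: −6x² − 20x − 21.
Step 4: lead(−6x² − 20x − 21) ÷ lead(D) = −6x² ÷ −2x² = 3. Subtract (3)·D = −6x² − 24x − 24. Remainder: 4x + 3.

R = [4, 3], so D(x) is not a factor of P(x). no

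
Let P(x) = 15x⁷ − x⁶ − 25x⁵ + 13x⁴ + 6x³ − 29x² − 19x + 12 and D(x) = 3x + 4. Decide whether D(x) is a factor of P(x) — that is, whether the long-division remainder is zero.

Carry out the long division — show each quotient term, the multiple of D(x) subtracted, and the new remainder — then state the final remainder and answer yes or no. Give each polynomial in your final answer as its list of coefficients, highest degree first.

Step 1: lead(15x⁷ − x⁶ − 25x⁵ + 13x⁴ + 6x³ − 29x² − 19x + 12) ÷ lead(D) = 15x⁷ ÷ 3x = 5x⁶. Subtract (5x⁶)·D = 15x⁷ + 20x⁶. Remainder: −21x⁶ − 25x⁵ + 13x⁴ + 6x³ − 29x² − 19x + 12.
Step 2: lead(−21x⁶ − 25x⁵ + 13x⁴ + 6x³ − 29x² − 19x + 12) ÷ lead(D) = −21x⁶ ÷ 3x = −7x⁵. Subtract (−7x⁵)·D = −21x⁶ − 28x⁵. Remainder: 3x⁵ + 13x⁴ + 6x³ − 29x² − 19x + 12.
Step 3: lead(3x⁵ + 13x⁴ + 6x³ − 29x² − 19x + 12) ÷ lead(D) = 3x⁵ ÷ 3x = x⁴. Subtract (x⁴)·D = 3x⁵ + 4x⁴. Remainder: 9x⁴ + 6x³ − 29x² − 19x + 12.
Step 4: lead(9x⁴ + 6x³ − 29x² − 19x + 12) ÷ lead(D) = 9x⁴ ÷ 3x = 3x³. Subtract (3x³)·D = 9x⁴ + 12x³. Remainder: −6x³ − 29x² − 19x + 12.
Step 5: lead(−6x³ − 29x² − 19x + 12) ÷ lead(D) = −6x³ ÷ 3x = −2x². Subtract (−2x²)·D = −6x³ − 8x². Remainder: −21x² − 19x + 12.
Step 6: lead(−21x² − 19x + 12) ÷ lead(D) = −21x² ÷ 3x = −7x. Subtract (−7x)·D = −21x² − 28x. Remainder: 9x + 12.
Step 7: lead(9x + 12) ÷ lead(D) = 9x ÷ 3x = 3. Subtract (3)·D = 9x + 12. Remainder: 0.

R = [0], so D(x) is a factor of P(x). yes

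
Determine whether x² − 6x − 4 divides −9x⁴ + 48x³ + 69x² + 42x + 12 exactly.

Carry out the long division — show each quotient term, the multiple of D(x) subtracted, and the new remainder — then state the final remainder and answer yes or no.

R(x) = 0, so D(x) is a factor of P(x). yes

Step 1: lead(−9x⁴ + 48x³ + 69x² + 42x + 12) ÷ lead(D) = −9x⁴ ÷ x² = −9x². Subtract (−9x²)·D = −9x⁴ + 54x³ + 36x². Remainder: −6x³ + 33x² + 42x + 12.
Step 2: lead(−6x³ + 33x² + 42x + 12) ÷ lead(D) = −6x³ ÷ x² = −6x. Subtract (−6x)·D = −6x³ + 36x² + 24x. Remainder: −3x² + 18x + 12.
Step 3: lead(−3x² + 18x + 12) ÷ lead(D) = −3x² ÷ x² = −3. Subtract (−3)·D = −3x² + 18x + 12. Remainder: 0.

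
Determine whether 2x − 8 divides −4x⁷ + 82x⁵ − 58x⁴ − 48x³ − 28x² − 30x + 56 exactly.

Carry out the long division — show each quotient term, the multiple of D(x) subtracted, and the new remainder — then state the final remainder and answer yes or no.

Step 1: lead(−4x⁷ + 82x⁵ − 58x⁴ − 48x³ − 28x² − 30x + 56) ÷ lead(D) = −4x⁷ ÷ 2x = −2x⁶. Subtract (−2x⁶)·D = −4x⁷ + 16x⁶. Remainder: −16x⁶ + 82x⁵ − 58x⁴ − 48x³ − 28x² − 30x + 56.
Step 2: lead(−16x⁶ + 82x⁵ − 58x⁴ − 48x³ − 28x² − 30x + 56) ÷ lead(D) = −16x⁶ ÷ 2x = −8x⁵. Subtract (−8x⁵)·D = −16x⁶ + 64x⁵. Remainder: 18x⁵ − 58x⁴ − 48x³ − 28x² − 30x + 56.
Step 3: lead(18x⁵ − 58x⁴ − 48x³ − 28x² − 30x + 56) ÷ lead(D) = 18x⁵ ÷ 2x = 9x⁴. Subtract (9x⁴)·D = 18x⁵ − 72x⁴. Remainder: 14x⁴ − 48x³ − 28x² − 30x + 56.
Step 4: lead(14x⁴ − 48x³ − 28x² − 30x + 56) ÷ lead(D) = 14x⁴ ÷ 2x = 7x³. Subtract (7x³)·D = 14x⁴ − 56x³. Remainder: 8x³ − 28x² − 30x + 56.
Step 5: lead(8x³ − 28x² − 30x + 56) ÷ lead(D) = 8x³ ÷ 2x = 4x². Subtract (4x²)·D = 8x³ − 32x². Remainder: 4x² − 30x + 56.
Step 6: lead(4x² − 30x + 56) ÷ lead(D) = 4x² ÷ 2x = 2x. Subtract (2x)·D = 4x² − 16x. Remainder: −14x + 56.
Step 7: lead(−14x + 56) ÷ lead(D) = −14x ÷ 2x = −7. Subtract (−7)·D = −14x + 56. Remainder: 0.

R(x) = 0, so D(x) is a factor of P(x). yes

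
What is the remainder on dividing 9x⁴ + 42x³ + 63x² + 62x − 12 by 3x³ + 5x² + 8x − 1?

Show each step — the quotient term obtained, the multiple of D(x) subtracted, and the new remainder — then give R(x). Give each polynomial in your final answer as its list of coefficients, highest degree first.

Step 1: lead(9x⁴ + 42x³ + 63x² + 62x − 12) ÷ lead(D) = 9x⁴ ÷ 3x³ = 3x. Subtract (3x)·D = 9x⁴ + 15x³ + 24x² − 3x. Remainder: 27x³ + 39x² + 65x − 12.
Step 2: lead(27x³ + 39x² + 65x − 12) ÷ lead(D) = 27x³ ÷ 3x³ = 9. Subtract (9)·D = 27x³ + 45x² + 72x − 9. Remainder: −6x² − 7x − 3.

R = [-6, -7, -3]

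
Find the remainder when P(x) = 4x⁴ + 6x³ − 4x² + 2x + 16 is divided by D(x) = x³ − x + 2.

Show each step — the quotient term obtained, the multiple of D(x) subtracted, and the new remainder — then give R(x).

R(x) = 4

Step 1: lead(4x⁴ + 6x³ − 4x² + 2x + 16) ÷ lead(D) = 4x⁴ ÷ x³ = 4x. Subtract (4x)·D = 4x⁴ − 4x² + 8x. Remainder: 6x³ − 6x + 16.
Step 2: lead(6x³ − 6x + 16) ÷ lead(D) = 6x³ ÷ x³ = 6. Subtract (6)·D = 6x³ − 6x + 12. Remainder: 4.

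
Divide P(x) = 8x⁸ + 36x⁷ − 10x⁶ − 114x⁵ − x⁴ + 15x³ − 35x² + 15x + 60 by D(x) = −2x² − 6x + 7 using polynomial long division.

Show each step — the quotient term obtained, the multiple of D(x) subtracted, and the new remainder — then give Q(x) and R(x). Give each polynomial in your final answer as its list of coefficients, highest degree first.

Q = [-4, -6, 9, 9, 5, 9, 8]; R = [4]

Step 1: lead(8x⁸ + 36x⁷ − 10x⁶ − 114x⁵ − x⁴ + 15x³ − 35x² + 15x + 60) ÷ lead(D) = 8x⁸ ÷ −2x² = −4x⁶. Subtract (−4x⁶)·D = 8x⁸ + 24x⁷ − 28x⁶. Remainder: 12x⁷ + 18x⁶ − 114x⁵ − x⁴ + 15x³ − 35x² + 15x + 60.
Step 2: lead(12x⁷ + 18x⁶ − 114x⁵ − x⁴ + 15x³ − 35x² + 15x + 60) ÷ lead(D) = 12x⁷ ÷ −2x² = −6x⁵. Subtract (−6x⁵)·D = 12x⁷ + 36x⁶ − 42x⁵. Remainder: −18x⁶ − 72x⁵ − x⁴ + 15x³ − 35x² + 15x + 60.
Step 3: lead(−18x⁶ − 72x⁵ − x⁴ + 15x³ − 35x² + 15x + 60) ÷ lead(D) = −18x⁶ ÷ −2x² = 9x⁴. Subtract (9x⁴)·D = −18x⁶ − 54x⁵ + 63x⁴. Remainder: −18x⁵ − 64x⁴ + 15x³ − 35x² + 15x + 60.
Step 4: lead(−18x⁵ − 64x⁴ + 15x³ − 35x² + 15x + 60) ÷ lead(D) = −18x⁵ ÷ −2x² = 9x³. Subtract (9x³)·D = −18x⁵ − 54x⁴ + 63x³. Remainder: −10x⁴ − 48x³ − 35x² + 15x + 60.
Step 5: lead(−10x⁴ − 48x³ − 35x² + 15x + 60) ÷ lead(D) = −10x⁴ ÷ −2x² = 5x². Subtract (5x²)·D = −10x⁴ − 30x³ + 35x². Remainder: −18x³ − 70x² + 15x + 60.
Step 6: lead(−18x³ − 70x² + 15x + 60) ÷ lead(D) = −18x³ ÷ −2x² = 9x. Subtract (9x)·D = −18x³ − 54x² + 63x. Remainder: −16x² − 48x + 60.
Step 7: lead(−16x² − 48x + 60) ÷ lead(D) = −16x² ÷ −2x² = 8. Subtract (8)·D = −16x² − 48x + 56. Remainder: 4.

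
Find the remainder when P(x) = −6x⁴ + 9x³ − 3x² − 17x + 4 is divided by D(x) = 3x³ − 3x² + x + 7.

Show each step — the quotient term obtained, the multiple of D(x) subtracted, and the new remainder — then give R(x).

R(x) = 2x² − 4x − 3

Step 1: lead(−6x⁴ + 9x³ − 3x² − 17x + 4) ÷ lead(D) = −6x⁴ ÷ 3x³ = −2x. Subtract (−2x)·D = −6x⁴ + 6x³ − 2x² − 14x. Remainder: 3x³ − x² − 3x + 4.
Step 2: lead(3x³ − x² − 3x + 4) ÷ lead(D) = 3x³ ÷ 3x³ = 1. Subtract (1)·D = 3x³ − 3x² + x + 7. Remainder: 2x² − 4x − 3.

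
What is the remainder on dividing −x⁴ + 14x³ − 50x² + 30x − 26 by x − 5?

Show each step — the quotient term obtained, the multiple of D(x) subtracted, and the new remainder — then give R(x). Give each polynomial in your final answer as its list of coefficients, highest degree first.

R = [-1]

Step 1: lead(−x⁴ + 14x³ − 50x² + 30x − 26) ÷ lead(D) = −x⁴ ÷ x = −x³. Subtract (−x³)·D = −x⁴ + 5x³. Remainder: 9x³ − 50x² + 30x − 26.
Step 2: lead(9x³ − 50x² + 30x − 26) ÷ lead(D) = 9x³ ÷ x = 9x². Subtract (9x²)·D = 9x³ − 45x². Remainder: −5x² + 30x − 26.
Step 3: lead(−5x² + 30x − 26) ÷ lead(D) = −5x² ÷ x = −5x. Subtract (−5x)·D = −5x² + 25x. Remainder: 5x − 26.
Step 4: lead(5x − 26) ÷ lead(D) = 5x ÷ x = 5. Subtract (5)·D = 5x − 25. Remainder: −1.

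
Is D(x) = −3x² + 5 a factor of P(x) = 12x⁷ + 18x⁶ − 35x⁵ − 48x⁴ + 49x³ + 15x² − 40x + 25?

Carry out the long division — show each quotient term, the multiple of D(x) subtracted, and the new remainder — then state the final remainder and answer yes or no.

Step 1: lead(12x⁷ + 18x⁶ − 35x⁵ − 48x⁴ + 49x³ + 15x² − 40x + 25) ÷ lead(D) = 12x⁷ ÷ −3x² = −4x⁵. Subtract (−4x⁵)·D = 12x⁷ − 20x⁵. Remainder: 18x⁶ − 15x⁵ − 48x⁴ + 49x³ + 15x² − 40x + 25.
Step 2: lead(18x⁶ − 15x⁵ − 48x⁴ + 49x³ + 15x² − 40x + 25) ÷ lead(D) = 18x⁶ ÷ −3x² = −6x⁴. Subtract (−6x⁴)·D = 18x⁶ − 30x⁴. Remainder: −15x⁵ − 18x⁴ + 49x³ + 15x² − 40x + 25.
Step 3: lead(−15x⁵ − 18x⁴ + 49x³ + 15x² − 40x + 25) ÷ lead(D) = −15x⁵ ÷ −3x² = 5x³. Subtract (5x³)·D = −15x⁵ + 25x³. Remainder: −18x⁴ + 24x³ + 15x² − 40x + 25.
Step 4: lead(−18x⁴ + 24x³ + 15x² − 40x + 25) ÷ lead(D) = −18x⁴ ÷ −3x² = 6x². Subtract (6x²)·D = −18x⁴ + 30x². Remainder: 24x³ − 15x² − 40x + 25.
Step 5: lead(24x³ − 15x² − 40x + 25) ÷ lead(D) = 24x³ ÷ −3x² = −8x. Subtract (−8x)·D = 24x³ − 40x. Remainder: −15x² + 25.
Step 6: lead(−15x² + 25) ÷ lead(D) = −15x² ÷ −3x² = 5. Subtract (5)·D = −15x² + 25. Remainder: 0.

R(x) = 0, so D(x) is a factor of P(x). yes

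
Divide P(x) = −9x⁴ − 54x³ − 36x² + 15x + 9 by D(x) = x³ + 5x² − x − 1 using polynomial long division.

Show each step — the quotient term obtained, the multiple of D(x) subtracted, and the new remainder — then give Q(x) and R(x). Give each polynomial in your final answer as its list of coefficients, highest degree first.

Step 1: lead(−9x⁴ − 54x³ − 36x² + 15x + 9) ÷ lead(D) = −9x⁴ ÷ x³ = −9x. Subtract (−9x)·D = −9x⁴ − 45x³ + 9x² + 9x. Remainder: −9x³ − 45x² + 6x + 9.
Step 2: lead(−9x³ − 45x² + 6x + 9) ÷ lead(D) = −9x³ ÷ x³ = −9. Subtract (−9)·D = −9x³ − 45x² + 9x + 9. Remainder: −3x.

Q = [-9, -9]; R = [-3, 0]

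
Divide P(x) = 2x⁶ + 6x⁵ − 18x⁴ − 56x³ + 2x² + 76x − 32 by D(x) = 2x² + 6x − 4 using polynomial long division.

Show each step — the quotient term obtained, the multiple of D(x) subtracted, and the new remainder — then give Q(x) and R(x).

Step 1: lead(2x⁶ + 6x⁵ − 18x⁴ − 56x³ + 2x² + 76x − 32) ÷ lead(D) = 2x⁶ ÷ 2x² = x⁴. Subtract (x⁴)·D = 2x⁶ + 6x⁵ − 4x⁴. Remainder: −14x⁴ − 56x³ + 2x² + 76x − 32.
Step 2: lead(−14x⁴ − 56x³ + 2x² + 76x − 32) ÷ lead(D) = −14x⁴ ÷ 2x² = −7x². Subtract (−7x²)·D = −14x⁴ − 42x³ + 28x². Remainder: −14x³ − 26x² + 76x − 32.
Step 3: lead(−14x³ − 26x² + 76x − 32) ÷ lead(D) = −14x³ ÷ 2x² = −7x. Subtract (−7x)·D = −14x³ − 42x² + 28x. Remainder: 16x² + 48x − 32.
Step 4: lead(16x² + 48x − 32) ÷ lead(D) = 16x² ÷ 2x² = 8. Subtract (8)·D = 16x² + 48x − 32. Remainder: 0.

Q(x) = x⁴ − 7x² − 7x + 8; R(x) = 0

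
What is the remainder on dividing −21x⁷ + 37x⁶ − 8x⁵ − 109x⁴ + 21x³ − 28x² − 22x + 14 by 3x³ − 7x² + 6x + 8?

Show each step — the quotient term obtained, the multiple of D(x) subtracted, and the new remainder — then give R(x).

Step 1: lead(−21x⁷ + 37x⁶ − 8x⁵ − 109x⁴ + 21x³ − 28x² − 22x + 14) ÷ lead(D) = −21x⁷ ÷ 3x³ = −7x⁴. Subtract (−7x⁴)·D = −21x⁷ + 49x⁶ − 42x⁵ − 56x⁴. Remainder: −12x⁶ + 34x⁵ − 53x⁴ + 21x³ − 28x² − 22x + 14.
Step 2: lead(−12x⁶ + 34x⁵ − 53x⁴ + 21x³ − 28x² − 22x + 14) ÷ lead(D) = −12x⁶ ÷ 3x³ = −4x³. Subtract (−4x³)·D = −12x⁶ + 28x⁵ − 24x⁴ − 32x³. Remainder: 6x⁵ − 29x⁴ + 53x³ − 28x² − 22x + 14.
Step 3: lead(6x⁵ − 29x⁴ + 53x³ − 28x² − 22x + 14) ÷ lead(D) = 6x⁵ ÷ 3x³ = 2x². Subtract (2x²)·D = 6x⁵ − 14x⁴ + 12x³ + 16x². Remainder: −15x⁴ + 41x³ − 44x² − 22x + 14.
Step 4: lead(−15x⁴ + 41x³ − 44x² − 22x + 14) ÷ lead(D) = −15x⁴ ÷ 3x³ = −5x. Subtract (−5x)·D = −15x⁴ + 35x³ − 30x² − 40x. Remainder: 6x³ − 14x² + 18x + 14.
Step 5: lead(6x³ − 14x² + 18x + 14) ÷ lead(D) = 6x³ ÷ 3x³ = 2. Subtract (2)·D = 6x³ − 14x² + 12x + 16. Remainder: 6x − 2.

R(x) = 6x − 2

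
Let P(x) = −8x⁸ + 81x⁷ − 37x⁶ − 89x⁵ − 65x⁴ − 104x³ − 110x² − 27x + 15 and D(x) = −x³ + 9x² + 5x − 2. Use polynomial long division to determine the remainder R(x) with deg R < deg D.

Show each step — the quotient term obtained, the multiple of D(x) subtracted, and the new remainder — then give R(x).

R(x) = −3

Step 1: lead(−8x⁸ + 81x⁷ − 37x⁶ − 89x⁵ − 65x⁴ − 104x³ − 110x² − 27x + 15) ÷ lead(D) = −8x⁸ ÷ −x³ = 8x⁵. Subtract (8x⁵)·D = −8x⁸ + 72x⁷ + 40x⁶ − 16x⁵. Remainder: 9x⁷ − 77x⁶ − 73x⁵ − 65x⁴ − 104x³ − 110x² − 27x + 15.
Step 2: lead(9x⁷ − 77x⁶ − 73x⁵ − 65x⁴ − 104x³ − 110x² − 27x + 15) ÷ lead(D) = 9x⁷ ÷ −x³ = −9x⁴. Subtract (−9x⁴)·D = 9x⁷ − 81x⁶ − 45x⁵ + 18x⁴. Remainder: 4x⁶ − 28x⁵ − 83x⁴ − 104x³ − 110x² − 27x + 15.
Step 3: lead(4x⁶ − 28x⁵ − 83x⁴ − 104x³ − 110x² − 27x + 15) ÷ lead(D) = 4x⁶ ÷ −x³ = −4x³. Subtract (−4x³)·D = 4x⁶ − 36x⁵ − 20x⁴ + 8x³. Remainder: 8x⁵ − 63x⁴ − 112x³ − 110x² − 27x + 15.
Step 4: lead(8x⁵ − 63x⁴ − 112x³ − 110x² − 27x + 15) ÷ lead(D) = 8x⁵ ÷ −x³ = −8x². Subtract (−8x²)·D = 8x⁵ − 72x⁴ − 40x³ + 16x². Remainder: 9x⁴ − 72x³ − 126x² − 27x + 15.
Step 5: lead(9x⁴ − 72x³ − 126x² − 27x + 15) ÷ lead(D) = 9x⁴ ÷ −x³ = −9x. Subtract (−9x)·D = 9x⁴ − 81x³ − 45x² + 18x. Remainder: 9x³ − 81x² − 45x + 15.
Step 6: lead(9x³ − 81x² − 45x + 15) ÷ lead(D) = 9x³ ÷ −x³ = −9. Subtract (−9)·D = 9x³ − 81x² − 45x + 18. Remainder: −3.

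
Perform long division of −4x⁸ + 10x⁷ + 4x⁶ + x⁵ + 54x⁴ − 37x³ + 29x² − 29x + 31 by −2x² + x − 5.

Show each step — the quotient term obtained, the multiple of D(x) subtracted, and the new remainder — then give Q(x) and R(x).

Step 1: lead(−4x⁸ + 10x⁷ + 4x⁶ + x⁵ + 54x⁴ − 37x³ + 29x² − 29x + 31) ÷ lead(D) = −4x⁸ ÷ −2x² = 2x⁶. Subtract (2x⁶)·D = −4x⁸ + 2x⁷ − 10x⁶. Remainder: 8x⁷ + 14x⁶ + x⁵ + 54x⁴ − 37x³ + 29x² − 29x + 31.
Step 2: lead(8x⁷ + 14x⁶ + x⁵ + 54x⁴ − 37x³ + 29x² − 29x + 31) ÷ lead(D) = 8x⁷ ÷ −2x² = −4x⁵. Subtract (−4x⁵)·D = 8x⁷ − 4x⁶ + 20x⁵. Remainder: 18x⁶ − 19x⁵ + 54x⁴ − 37x³ + 29x² − 29x + 31.
Step 3: lead(18x⁶ − 19x⁵ + 54x⁴ − 37x³ + 29x² − 29x + 31) ÷ lead(D) = 18x⁶ ÷ −2x² = −9x⁴. Subtract (−9x⁴)·D = 18x⁶ − 9x⁵ + 45x⁴. Remainder: −10x⁵ + 9x⁴ − 37x³ + 29x² − 29x + 31.
Step 4: lead(−10x⁵ + 9x⁴ − 37x³ + 29x² − 29x + 31) ÷ lead(D) = −10x⁵ ÷ −2x² = 5x³. Subtract (5x³)·D = −10x⁵ + 5x⁴ − 25x³. Remainder: 4x⁴ − 12x³ + 29x² − 29x + 31.
Step 5: lead(4x⁴ − 12x³ + 29x² − 29x + 31) ÷ lead(D) = 4x⁴ ÷ −2x² = −2x². Subtract (−2x²)·D = 4x⁴ − 2x³ + 10x². Remainder: −10x³ + 19x² − 29x + 31.
Step 6: lead(−10x³ + 19x² − 29x + 31) ÷ lead(D) = −10x³ ÷ −2x² = 5x. Subtract (5x)·D = −10x³ + 5x² − 25x. Remainder: 14x² − 4x + 31.
Step 7: lead(14x² − 4x + 31) ÷ lead(D) = 14x² ÷ −2x² = −7. Subtract (−7)·D = 14x² − 7x + 35. Remainder: 3x − 4.

Q(x) = 2x⁶ − 4x⁵ − 9x⁴ + 5x³ − 2x² + 5x − 7; R(x) = 3x − 4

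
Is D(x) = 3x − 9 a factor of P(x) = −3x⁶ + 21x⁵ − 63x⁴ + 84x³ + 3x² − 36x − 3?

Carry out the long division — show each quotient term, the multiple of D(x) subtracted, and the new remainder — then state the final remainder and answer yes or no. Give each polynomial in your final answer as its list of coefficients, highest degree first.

R = [-3], so D(x) is not a factor of P(x). no

Step 1: lead(−3x⁶ + 21x⁵ − 63x⁴ + 84x³ + 3x² − 36x − 3) ÷ lead(D) = −3x⁶ ÷ 3x = −x⁵. Subtract (−x⁵)·D = −3x⁶ + 9x⁵. Remainder: 12x⁵ − 63x⁴ + 84x³ + 3x² − 36x − 3.
Step 2: lead(12x⁵ − 63x⁴ + 84x³ + 3x² − 36x − 3) ÷ lead(D) = 12x⁵ ÷ 3x = 4x⁴. Subtract (4x⁴)·D = 12x⁵ − 36x⁴. Remainder: −27x⁴ + 84x³ + 3x² − 36x − 3.
Step 3: lead(−27x⁴ + 84x³ + 3x² − 36x − 3) ÷ lead(D) = −27x⁴ ÷ 3x = −9x³. Subtract (−9x³)·D = −27x⁴ + 81x³. Remainder: 3x³ + 3x² − 36x − 3.
Step 4: lead(3x³ + 3x² − 36x − 3) ÷ lead(D) = 3x³ ÷ 3x = x². Subtract (x²)·D = 3x³ − 9x². Remainder: 12x² − 36x − 3.
Step 5: lead(12x² − 36x − 3) ÷ lead(D) = 12x² ÷ 3x = 4x. Subtract (4x)·D = 12x² − 36x. Remainder: −3.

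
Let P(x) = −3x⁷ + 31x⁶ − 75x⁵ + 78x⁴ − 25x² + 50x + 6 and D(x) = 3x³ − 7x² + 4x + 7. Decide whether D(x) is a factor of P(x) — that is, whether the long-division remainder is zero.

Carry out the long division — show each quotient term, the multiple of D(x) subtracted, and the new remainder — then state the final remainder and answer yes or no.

Step 1: lead(−3x⁷ + 31x⁶ − 75x⁵ + 78x⁴ − 25x² + 50x + 6) ÷ lead(D) = −3x⁷ ÷ 3x³ = −x⁴. Subtract (−x⁴)·D = −3x⁷ + 7x⁶ − 4x⁵ − 7x⁴. Remainder: 24x⁶ − 71x⁵ + 85x⁴ − 25x² + 50x + 6.
Step 2: lead(24x⁶ − 71x⁵ + 85x⁴ − 25x² + 50x + 6) ÷ lead(D) = 24x⁶ ÷ 3x³ = 8x³. Subtract (8x³)·D = 24x⁶ − 56x⁵ + 32x⁴ + 56x³. Remainder: −15x⁵ + 53x⁴ − 56x³ − 25x² + 50x + 6.
Step 3: lead(−15x⁵ + 53x⁴ − 56x³ − 25x² + 50x + 6) ÷ lead(D) = −15x⁵ ÷ 3x³ = −5x². Subtract (−5x²)·D = −15x⁵ + 35x⁴ − 20x³ − 35x². Remainder: 18x⁴ − 36x³ + 10x² + 50x + 6.
Step 4: lead(18x⁴ − 36x³ + 10x² + 50x + 6) ÷ lead(D) = 18x⁴ ÷ 3x³ = 6x. Subtract (6x)·D = 18x⁴ − 42x³ + 24x² + 42x. Remainder: 6x³ − 14x² + 8x + 6.
Step 5: lead(6x³ − 14x² + 8x + 6) ÷ lead(D) = 6x³ ÷ 3x³ = 2. Subtract (2)·D = 6x³ − 14x² + 8x + 14. Remainder: −8.

R(x) = −8, so D(x) is not a factor of P(x). no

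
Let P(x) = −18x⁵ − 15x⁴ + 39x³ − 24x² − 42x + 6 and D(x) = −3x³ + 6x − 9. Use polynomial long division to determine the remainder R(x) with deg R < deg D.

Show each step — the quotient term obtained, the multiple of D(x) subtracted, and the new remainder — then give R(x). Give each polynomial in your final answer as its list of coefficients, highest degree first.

R = [9, -3]

Step 1: lead(−18x⁵ − 15x⁴ + 39x³ − 24x² − 42x + 6) ÷ lead(D) = −18x⁵ ÷ −3x³ = 6x². Subtract (6x²)·D = −18x⁵ + 36x³ − 54x². Remainder: −15x⁴ + 3x³ + 30x² − 42x + 6.
Step 2: lead(−15x⁴ + 3x³ + 30x² − 42x + 6) ÷ lead(D) = −15x⁴ ÷ −3x³ = 5x. Subtract (5x)·D = −15x⁴ + 30x² − 45x. Remainder: 3x³ + 3x + 6.
Step 3: lead(3x³ + 3x + 6) ÷ lead(D) = 3x³ ÷ −3x³ = −1. Subtract (−1)·D = 3x³ − 6x + 9. Remainder: 9x − 3.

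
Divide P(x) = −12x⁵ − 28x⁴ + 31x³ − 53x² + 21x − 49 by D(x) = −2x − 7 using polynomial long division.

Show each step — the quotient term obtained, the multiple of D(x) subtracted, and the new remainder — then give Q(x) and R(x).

Step 1: lead(−12x⁵ − 28x⁴ + 31x³ − 53x² + 21x − 49) ÷ lead(D) = −12x⁵ ÷ −2x = 6x⁴. Subtract (6x⁴)·D = −12x⁵ − 42x⁴. Remainder: 14x⁴ + 31x³ − 53x² + 21x − 49.
Step 2: lead(14x⁴ + 31x³ − 53x² + 21x − 49) ÷ lead(D) = 14x⁴ ÷ −2x = −7x³. Subtract (−7x³)·D = 14x⁴ + 49x³. Remainder: −18x³ − 53x² + 21x − 49.
Step 3: lead(−18x³ − 53x² + 21x − 49) ÷ lead(D) = −18x³ ÷ −2x = 9x². Subtract (9x²)·D = −18x³ − 63x². Remainder: 10x² + 21x − 49.
Step 4: lead(10x² + 21x − 49) ÷ lead(D) = 10x² ÷ −2x = −5x. Subtract (−5x)·D = 10x² + 35x. Remainder: −14x − 49.
Step 5: lead(−14x − 49) ÷ lead(D) = −14x ÷ −2x = 7. Subtract (7)·D = −14x − 49. Remainder: 0.

Q(x) = 6x⁴ − 7x³ + 9x² − 5x + 7; R(x) = 0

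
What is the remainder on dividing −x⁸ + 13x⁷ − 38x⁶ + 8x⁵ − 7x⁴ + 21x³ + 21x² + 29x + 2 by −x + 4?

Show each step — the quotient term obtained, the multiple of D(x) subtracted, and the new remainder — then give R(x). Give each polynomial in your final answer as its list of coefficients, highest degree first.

Step 1: lead(−x⁸ + 13x⁷ − 38x⁶ + 8x⁵ − 7x⁴ + 21x³ + 21x² + 29x + 2) ÷ lead(D) = −x⁸ ÷ −x = x⁷. Subtract (x⁷)·D = −x⁸ + 4x⁷. Remainder: 9x⁷ − 38x⁶ + 8x⁵ − 7x⁴ + 21x³ + 21x² + 29x + 2.
Step 2: lead(9x⁷ − 38x⁶ + 8x⁵ − 7x⁴ + 21x³ + 21x² + 29x + 2) ÷ lead(D) = 9x⁷ ÷ −x = −9x⁶. Subtract (−9x⁶)·D = 9x⁷ − 36x⁶. Remainder: −2x⁶ + 8x⁵ − 7x⁴ + 21x³ + 21x² + 29x + 2.
Step 3: lead(−2x⁶ + 8x⁵ − 7x⁴ + 21x³ + 21x² + 29x + 2) ÷ lead(D) = −2x⁶ ÷ −x = 2x⁵. Subtract (2x⁵)·D = −2x⁶ + 8x⁵. Remainder: −7x⁴ + 21x³ + 21x² + 29x + 2.
Step 4: lead(−7x⁴ + 21x³ + 21x² + 29x + 2) ÷ lead(D) = −7x⁴ ÷ −x = 7x³. Subtract (7x³)·D = −7x⁴ + 28x³. Remainder: −7x³ + 21x² + 29x + 2.
Step 5: lead(−7x³ + 21x² + 29x + 2) ÷ lead(D) = −7x³ ÷ −x = 7x². Subtract (7x²)·D = −7x³ + 28x². Remainder: −7x² + 29x + 2.
Step 6: lead(−7x² + 29x + 2) ÷ lead(D) = −7x² ÷ −x = 7x. Subtract (7x)·D = −7x² + 28x. Remainder: x + 2.
Step 7: lead(x + 2) ÷ lead(D) = x ÷ −x = −1. Subtract (−1)·D = x − 4. Remainder: 6.

R = [6]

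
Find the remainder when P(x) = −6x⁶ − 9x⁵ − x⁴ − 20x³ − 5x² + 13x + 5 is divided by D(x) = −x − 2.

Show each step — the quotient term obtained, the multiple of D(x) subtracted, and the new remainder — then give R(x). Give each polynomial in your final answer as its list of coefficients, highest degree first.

R = [7]

Step 1: lead(−6x⁶ − 9x⁵ − x⁴ − 20x³ − 5x² + 13x + 5) ÷ lead(D) = −6x⁶ ÷ −x = 6x⁵. Subtract (6x⁵)·D = −6x⁶ − 12x⁵. Remainder: 3x⁵ − x⁴ − 20x³ − 5x² + 13x + 5.
Step 2: lead(3x⁵ − x⁴ − 20x³ − 5x² + 13x + 5) ÷ lead(D) = 3x⁵ ÷ −x = −3x⁴. Subtract (−3x⁴)·D = 3x⁵ + 6x⁴. Remainder: −7x⁴ − 20x³ − 5x² + 13x + 5.
Step 3: lead(−7x⁴ − 20x³ − 5x² + 13x + 5) ÷ lead(D) = −7x⁴ ÷ −x = 7x³. Subtract (7x³)·D = −7x⁴ − 14x³. Remainder: −6x³ − 5x² + 13x + 5.
Step 4: lead(−6x³ − 5x² + 13x + 5) ÷ lead(D) = −6x³ ÷ −x = 6x². Subtract (6x²)·D = −6x³ − 12x². Remainder: 7x² + 13x + 5.
Step 5: lead(7x² + 13x + 5) ÷ lead(D) = 7x² ÷ −x = −7x. Subtract (−7x)·D = 7x² + 14x. Remainder: −x + 5.
Step 6: lead(−x + 5) ÷ lead(D) = −x ÷ −x = 1. Subtract (1)·D = −x − 2. Remainder: 7.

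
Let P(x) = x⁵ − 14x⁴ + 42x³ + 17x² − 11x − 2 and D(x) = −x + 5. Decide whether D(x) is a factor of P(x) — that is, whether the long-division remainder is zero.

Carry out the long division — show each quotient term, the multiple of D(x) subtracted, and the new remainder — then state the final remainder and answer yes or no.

R(x) = −7, so D(x) is not a factor of P(x). no

Step 1: lead(x⁵ − 14x⁴ + 42x³ + 17x² − 11x − 2) ÷ lead(D) = x⁵ ÷ −x = −x⁴. Subtract (−x⁴)·D = x⁵ − 5x⁴. Remainder: −9x⁴ + 42x³ + 17x² − 11x − 2.
Step 2: lead(−9x⁴ + 42x³ + 17x² − 11x − 2) ÷ lead(D) = −9x⁴ ÷ −x = 9x³. Subtract (9x³)·D = −9x⁴ + 45x³. Remainder: −3x³ + 17x² − 11x − 2.
Step 3: lead(−3x³ + 17x² − 11x − 2) ÷ lead(D) = −3x³ ÷ −x = 3x². Subtract (3x²)·D = −3x³ + 15x². Remainder: 2x² − 11x − 2.
Step 4: lead(2x² − 11x − 2) ÷ lead(D) = 2x² ÷ −x = −2x. Subtract (−2x)·D = 2x² − 10x. Remainder: −x − 2.
Step 5: lead(−x − 2) ÷ lead(D) = −x ÷ −x = 1. Subtract (1)·D = −x + 5. Remainder: −7.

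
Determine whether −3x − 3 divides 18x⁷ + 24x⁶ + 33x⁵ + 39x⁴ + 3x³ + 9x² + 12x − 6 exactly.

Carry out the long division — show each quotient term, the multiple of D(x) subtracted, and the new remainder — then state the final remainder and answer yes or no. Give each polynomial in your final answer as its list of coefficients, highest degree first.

R = [0], so D(x) is a factor of P(x). yes

Step 1: lead(18x⁷ + 24x⁶ + 33x⁵ + 39x⁴ + 3x³ + 9x² + 12x − 6) ÷ lead(D) = 18x⁷ ÷ −3x = −6x⁶. Subtract (−6x⁶)·D = 18x⁷ + 18x⁶. Remainder: 6x⁶ + 33x⁵ + 39x⁴ + 3x³ + 9x² + 12x − 6.
Step 2: lead(6x⁶ + 33x⁵ + 39x⁴ + 3x³ + 9x² + 12x − 6) ÷ lead(D) = 6x⁶ ÷ −3x = −2x⁵. Subtract (−2x⁵)·D = 6x⁶ + 6x⁵. Remainder: 27x⁵ + 39x⁴ + 3x³ + 9x² + 12x − 6.
Step 3: lead(27x⁵ + 39x⁴ + 3x³ + 9x² + 12x − 6) ÷ lead(D) = 27x⁵ ÷ −3x = −9x⁴. Subtract (−9x⁴)·D = 27x⁵ + 27x⁴. Remainder: 12x⁴ + 3x³ + 9x² + 12x − 6.
Step 4: lead(12x⁴ + 3x³ + 9x² + 12x − 6) ÷ lead(D) = 12x⁴ ÷ −3x = −4x³. Subtract (−4x³)·D = 12x⁴ + 12x³. Remainder: −9x³ + 9x² + 12x − 6.
Step 5: lead(−9x³ + 9x² + 12x − 6) ÷ lead(D) = −9x³ ÷ −3x = 3x². Subtract (3x²)·D = −9x³ − 9x². Remainder: 18x² + 12x − 6.
Step 6: lead(18x² + 12x − 6) ÷ lead(D) = 18x² ÷ −3x = −6x. Subtract (−6x)·D = 18x² + 18x. Remainder: −6x − 6.
Step 7: lead(−6x − 6) ÷ lead(D) = −6x ÷ −3x = 2. Subtract (2)·D = −6x − 6. Remainder: 0.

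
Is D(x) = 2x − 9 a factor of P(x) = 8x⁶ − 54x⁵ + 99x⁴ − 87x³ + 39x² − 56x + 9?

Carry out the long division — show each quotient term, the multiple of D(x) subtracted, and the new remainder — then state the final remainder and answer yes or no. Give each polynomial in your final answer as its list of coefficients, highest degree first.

R = [0], so D(x) is a factor of P(x). yes

Step 1: lead(8x⁶ − 54x⁵ + 99x⁴ − 87x³ + 39x² − 56x + 9) ÷ lead(D) = 8x⁶ ÷ 2x = 4x⁵. Subtract (4x⁵)·D = 8x⁶ − 36x⁵. Remainder: −18x⁵ + 99x⁴ − 87x³ + 39x² − 56x + 9.
Step 2: lead(−18x⁵ + 99x⁴ − 87x³ + 39x² − 56x + 9) ÷ lead(D) = −18x⁵ ÷ 2x = −9x⁴. Subtract (−9x⁴)·D = −18x⁵ + 81x⁴. Remainder: 18x⁴ − 87x³ + 39x² − 56x + 9.
Step 3: lead(18x⁴ − 87x³ + 39x² − 56x + 9) ÷ lead(D) = 18x⁴ ÷ 2x = 9x³. Subtract (9x³)·D = 18x⁴ − 81x³. Remainder: −6x³ + 39x² − 56x + 9.
Step 4: lead(−6x³ + 39x² − 56x + 9) ÷ lead(D) = −6x³ ÷ 2x = −3x². Subtract (−3x²)·D = −6x³ + 27x². Remainder: 12x² − 56x + 9.
Step 5: lead(12x² − 56x + 9) ÷ lead(D) = 12x² ÷ 2x = 6x. Subtract (6x)·D = 12x² − 54x. Remainder: −2x + 9.
Step 6: lead(−2x + 9) ÷ lead(D) = −2x ÷ 2x = −1. Subtract (−1)·D = −2x + 9. Remainder: 0.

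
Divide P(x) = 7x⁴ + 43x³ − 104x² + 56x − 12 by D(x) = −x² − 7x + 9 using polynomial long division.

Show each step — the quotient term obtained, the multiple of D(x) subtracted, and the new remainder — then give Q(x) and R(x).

Step 1: lead(7x⁴ + 43x³ − 104x² + 56x − 12) ÷ lead(D) = 7x⁴ ÷ −x² = −7x². Subtract (−7x²)·D = 7x⁴ + 49x³ − 63x². Remainder: −6x³ − 41x² + 56x − 12.
Step 2: lead(−6x³ − 41x² + 56x − 12) ÷ lead(D) = −6x³ ÷ −x² = 6x. Subtract (6x)·D = −6x³ − 42x² + 54x. Remainder: x² + 2x − 12.
Step 3: lead(x² + 2x − 12) ÷ lead(D) = x² ÷ −x² = −1. Subtract (−1)·D = x² + 7x − 9. Remainder: −5x − 3.

Q(x) = −7x² + 6x − 1; R(x) = −5x − 3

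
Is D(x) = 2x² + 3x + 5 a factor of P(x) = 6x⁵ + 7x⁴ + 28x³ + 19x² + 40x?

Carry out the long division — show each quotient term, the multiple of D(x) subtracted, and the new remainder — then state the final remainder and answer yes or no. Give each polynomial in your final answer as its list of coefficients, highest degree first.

R = [0], so D(x) is a factor of P(x). yes

Step 1: lead(6x⁵ + 7x⁴ + 28x³ + 19x² + 40x) ÷ lead(D) = 6x⁵ ÷ 2x² = 3x³. Subtract (3x³)·D = 6x⁵ + 9x⁴ + 15x³. Remainder: −2x⁴ + 13x³ + 19x² + 40x.
Step 2: lead(−2x⁴ + 13x³ + 19x² + 40x) ÷ lead(D) = −2x⁴ ÷ 2x² = −x². Subtract (−x²)·D = −2x⁴ − 3x³ − 5x². Remainder: 16x³ + 24x² + 40x.
Step 3: lead(16x³ + 24x² + 40x) ÷ lead(D) = 16x³ ÷ 2x² = 8x. Subtract (8x)·D = 16x³ + 24x² + 40x. Remainder: 0.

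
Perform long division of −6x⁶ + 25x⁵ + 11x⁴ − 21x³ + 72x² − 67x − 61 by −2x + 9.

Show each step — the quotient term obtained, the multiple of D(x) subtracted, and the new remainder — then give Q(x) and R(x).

Step 1: lead(−6x⁶ + 25x⁵ + 11x⁴ − 21x³ + 72x² − 67x − 61) ÷ lead(D) = −6x⁶ ÷ −2x = 3x⁵. Subtract (3x⁵)·D = −6x⁶ + 27x⁵. Remainder: −2x⁵ + 11x⁴ − 21x³ + 72x² − 67x − 61.
Step 2: lead(−2x⁵ + 11x⁴ − 21x³ + 72x² − 67x − 61) ÷ lead(D) = −2x⁵ ÷ −2x = x⁴. Subtract (x⁴)·D = −2x⁵ + 9x⁴. Remainder: 2x⁴ − 21x³ + 72x² − 67x − 61.
Step 3: lead(2x⁴ − 21x³ + 72x² − 67x − 61) ÷ lead(D) = 2x⁴ ÷ −2x = −x³. Subtract (−x³)·D = 2x⁴ − 9x³. Remainder: −12x³ + 72x² − 67x − 61.
Step 4: lead(−12x³ + 72x² − 67x − 61) ÷ lead(D) = −12x³ ÷ −2x = 6x². Subtract (6x²)·D = −12x³ + 54x². Remainder: 18x² − 67x − 61.
Step 5: lead(18x² − 67x − 61) ÷ lead(D) = 18x² ÷ −2x = −9x. Subtract (−9x)·D = 18x² − 81x. Remainder: 14x − 61.
Step 6: lead(14x − 61) ÷ lead(D) = 14x ÷ −2x = −7. Subtract (−7)·D = 14x − 63. Remainder: 2.

Q(x) = 3x⁵ + x⁴ − x³ + 6x² − 9x − 7; R(x) = 2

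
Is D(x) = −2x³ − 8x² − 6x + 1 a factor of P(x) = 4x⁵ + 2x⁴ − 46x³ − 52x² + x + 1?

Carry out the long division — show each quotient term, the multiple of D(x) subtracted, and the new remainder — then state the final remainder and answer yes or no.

R(x) = 0, so D(x) is a factor of P(x). yes

Step 1: lead(4x⁵ + 2x⁴ − 46x³ − 52x² + x + 1) ÷ lead(D) = 4x⁵ ÷ −2x³ = −2x². Subtract (−2x²)·D = 4x⁵ + 16x⁴ + 12x³ − 2x². Remainder: −14x⁴ − 58x³ − 50x² + x + 1.
Step 2: lead(−14x⁴ − 58x³ − 50x² + x + 1) ÷ lead(D) = −14x⁴ ÷ −2x³ = 7x. Subtract (7x)·D = −14x⁴ − 56x³ − 42x² + 7x. Remainder: −2x³ − 8x² − 6x + 1.
Step 3: lead(−2x³ − 8x² − 6x + 1) ÷ lead(D) = −2x³ ÷ −2x³ = 1. Subtract (1)·D = −2x³ − 8x² − 6x + 1. Remainder: 0.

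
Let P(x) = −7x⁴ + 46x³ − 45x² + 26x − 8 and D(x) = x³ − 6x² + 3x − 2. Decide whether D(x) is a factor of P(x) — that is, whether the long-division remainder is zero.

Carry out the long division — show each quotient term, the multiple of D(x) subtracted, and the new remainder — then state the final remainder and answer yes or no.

Step 1: lead(−7x⁴ + 46x³ − 45x² + 26x − 8) ÷ lead(D) = −7x⁴ ÷ x³ = −7x. Subtract (−7x)·D = −7x⁴ + 42x³ − 21x² + 14x. Remainder: 4x³ − 24x² + 12x − 8.
Step 2: lead(4x³ − 24x² + 12x − 8) ÷ lead(D) = 4x³ ÷ x³ = 4. Subtract (4)·D = 4x³ − 24x² + 12x − 8. Remainder: 0.

R(x) = 0, so D(x) is a factor of P(x). yes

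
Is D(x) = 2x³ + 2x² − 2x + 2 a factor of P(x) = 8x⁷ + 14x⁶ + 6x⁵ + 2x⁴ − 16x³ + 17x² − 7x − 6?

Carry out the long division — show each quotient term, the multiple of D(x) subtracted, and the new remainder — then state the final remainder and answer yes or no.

Step 1: lead(8x⁷ + 14x⁶ + 6x⁵ + 2x⁴ − 16x³ + 17x² − 7x − 6) ÷ lead(D) = 8x⁷ ÷ 2x³ = 4x⁴. Subtract (4x⁴)·D = 8x⁷ + 8x⁶ − 8x⁵ + 8x⁴. Remainder: 6x⁶ + 14x⁵ − 6x⁴ − 16x³ + 17x² − 7x − 6.
Step 2: lead(6x⁶ + 14x⁵ − 6x⁴ − 16x³ + 17x² − 7x − 6) ÷ lead(D) = 6x⁶ ÷ 2x³ = 3x³. Subtract (3x³)·D = 6x⁶ + 6x⁵ − 6x⁴ + 6x³. Remainder: 8x⁵ − 22x³ + 17x² − 7x − 6.
Step 3: lead(8x⁵ − 22x³ + 17x² − 7x − 6) ÷ lead(D) = 8x⁵ ÷ 2x³ = 4x². Subtract (4x²)·D = 8x⁵ + 8x⁴ − 8x³ + 8x². Remainder: −8x⁴ − 14x³ + 9x² − 7x − 6.
Step 4: lead(−8x⁴ − 14x³ + 9x² − 7x − 6) ÷ lead(D) = −8x⁴ ÷ 2x³ = −4x. Subtract (−4x)·D = −8x⁴ − 8x³ + 8x² − 8x. Remainder: −6x³ + x² + x − 6.
Step 5: lead(−6x³ + x² + x − 6) ÷ lead(D) = −6x³ ÷ 2x³ = −3. Subtract (−3)·D = −6x³ − 6x² + 6x − 6. Remainder: 7x² − 5x.

R(x) = 7x² − 5x, so D(x) is not a factor of P(x). no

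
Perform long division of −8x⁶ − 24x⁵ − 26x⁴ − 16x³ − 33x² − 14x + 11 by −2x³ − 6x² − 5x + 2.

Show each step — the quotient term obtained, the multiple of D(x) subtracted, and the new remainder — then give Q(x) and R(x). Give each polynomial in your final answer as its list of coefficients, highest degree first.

Q = [4, 0, 3, 3]; R = [-5, 5]

Step 1: lead(−8x⁶ − 24x⁵ − 26x⁴ − 16x³ − 33x² − 14x + 11) ÷ lead(D) = −8x⁶ ÷ −2x³ = 4x³. Subtract (4x³)·D = −8x⁶ − 24x⁵ − 20x⁴ + 8x³. Remainder: −6x⁴ − 24x³ − 33x² − 14x + 11.
Step 2: lead(−6x⁴ − 24x³ − 33x² − 14x + 11) ÷ lead(D) = −6x⁴ ÷ −2x³ = 3x. Subtract (3x)·D = −6x⁴ − 18x³ − 15x² + 6x. Remainder: −6x³ − 18x² − 20x + 11.
Step 3: lead(−6x³ − 18x² − 20x + 11) ÷ lead(D) = −6x³ ÷ −2x³ = 3. Subtract (3)·D = −6x³ − 18x² − 15x + 6. Remainder: −5x + 5.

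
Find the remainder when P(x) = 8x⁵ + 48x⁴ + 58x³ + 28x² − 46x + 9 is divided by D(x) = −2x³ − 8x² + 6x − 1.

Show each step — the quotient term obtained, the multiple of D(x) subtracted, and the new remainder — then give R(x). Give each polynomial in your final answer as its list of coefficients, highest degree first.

R = [0]

Step 1: lead(8x⁵ + 48x⁴ + 58x³ + 28x² − 46x + 9) ÷ lead(D) = 8x⁵ ÷ −2x³ = −4x². Subtract (−4x²)·D = 8x⁵ + 32x⁴ − 24x³ + 4x². Remainder: 16x⁴ + 82x³ + 24x² − 46x + 9.
Step 2: lead(16x⁴ + 82x³ + 24x² − 46x + 9) ÷ lead(D) = 16x⁴ ÷ −2x³ = −8x. Subtract (−8x)·D = 16x⁴ + 64x³ − 48x² + 8x. Remainder: 18x³ + 72x² − 54x + 9.
Step 3: lead(18x³ + 72x² − 54x + 9) ÷ lead(D) = 18x³ ÷ −2x³ = −9. Subtract (−9)·D = 18x³ + 72x² − 54x + 9. Remainder: 0.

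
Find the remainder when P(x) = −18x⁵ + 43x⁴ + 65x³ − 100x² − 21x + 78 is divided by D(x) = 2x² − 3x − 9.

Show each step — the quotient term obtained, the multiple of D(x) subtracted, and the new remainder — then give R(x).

Step 1: lead(−18x⁵ + 43x⁴ + 65x³ − 100x² − 21x + 78) ÷ lead(D) = −18x⁵ ÷ 2x² = −9x³. Subtract (−9x³)·D = −18x⁵ + 27x⁴ + 81x³. Remainder: 16x⁴ − 16x³ − 100x² − 21x + 78.
Step 2: lead(16x⁴ − 16x³ − 100x² − 21x + 78) ÷ lead(D) = 16x⁴ ÷ 2x² = 8x². Subtract (8x²)·D = 16x⁴ − 24x³ − 72x². Remainder: 8x³ − 28x² − 21x + 78.
Step 3: lead(8x³ − 28x² − 21x + 78) ÷ lead(D) = 8x³ ÷ 2x² = 4x. Subtract (4x)·D = 8x³ − 12x² − 36x. Remainder: −16x² + 15x + 78.
Step 4: lead(−16x² + 15x + 78) ÷ lead(D) = −16x² ÷ 2x² = −8. Subtract (−8)·D = −16x² + 24x + 72. Remainder: −9x + 6.

R(x) = −9x + 6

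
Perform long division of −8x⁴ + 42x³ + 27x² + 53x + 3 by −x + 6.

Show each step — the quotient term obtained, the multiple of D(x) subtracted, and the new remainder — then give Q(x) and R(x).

Step 1: lead(−8x⁴ + 42x³ + 27x² + 53x + 3) ÷ lead(D) = −8x⁴ ÷ −x = 8x³. Subtract (8x³)·D = −8x⁴ + 48x³. Remainder: −6x³ + 27x² + 53x + 3.
Step 2: lead(−6x³ + 27x² + 53x + 3) ÷ lead(D) = −6x³ ÷ −x = 6x². Subtract (6x²)·D = −6x³ + 36x². Remainder: −9x² + 53x + 3.
Step 3: lead(−9x² + 53x + 3) ÷ lead(D) = −9x² ÷ −x = 9x. Subtract (9x)·D = −9x² + 54x. Remainder: −x + 3.
Step 4: lead(−x + 3) ÷ lead(D) = −x ÷ −x = 1. Subtract (1)·D = −x + 6. Remainder: −3.

Q(x) = 8x³ + 6x² + 9x + 1; R(x) = −3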